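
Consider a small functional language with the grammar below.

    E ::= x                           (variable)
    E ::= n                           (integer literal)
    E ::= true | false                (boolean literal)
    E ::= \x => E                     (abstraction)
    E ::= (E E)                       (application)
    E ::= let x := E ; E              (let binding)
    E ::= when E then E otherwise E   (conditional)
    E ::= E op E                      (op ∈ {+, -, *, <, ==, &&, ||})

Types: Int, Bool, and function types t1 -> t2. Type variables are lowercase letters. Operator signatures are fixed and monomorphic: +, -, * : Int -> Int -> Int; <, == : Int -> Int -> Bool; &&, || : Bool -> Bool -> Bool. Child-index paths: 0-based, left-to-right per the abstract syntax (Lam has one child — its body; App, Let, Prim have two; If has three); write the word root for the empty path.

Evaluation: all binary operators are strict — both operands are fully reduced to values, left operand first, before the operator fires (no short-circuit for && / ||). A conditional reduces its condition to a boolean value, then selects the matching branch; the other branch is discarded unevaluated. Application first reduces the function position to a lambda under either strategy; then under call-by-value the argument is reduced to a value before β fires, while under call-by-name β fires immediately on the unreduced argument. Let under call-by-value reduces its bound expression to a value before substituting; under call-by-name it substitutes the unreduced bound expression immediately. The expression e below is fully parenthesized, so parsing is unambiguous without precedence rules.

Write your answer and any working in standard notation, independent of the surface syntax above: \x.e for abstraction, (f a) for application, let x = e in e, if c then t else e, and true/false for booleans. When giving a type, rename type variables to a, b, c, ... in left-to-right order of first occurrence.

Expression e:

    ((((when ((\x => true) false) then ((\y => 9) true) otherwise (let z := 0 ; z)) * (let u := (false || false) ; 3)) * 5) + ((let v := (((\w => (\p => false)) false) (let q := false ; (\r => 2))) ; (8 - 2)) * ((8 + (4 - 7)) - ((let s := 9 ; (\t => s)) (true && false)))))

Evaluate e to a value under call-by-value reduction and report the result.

Answer: 111

Trace:
step 0: ((((if ((\x.true) false) then ((\y.9) true) else (let z = 0 in z)) * (let u = (false || false) in 3)) * 5) + ((let v = (((\w.(\p.false)) false) (let q = false in (\r.2))) in (8 - 2)) * ((8 + (4 - 7)) - ((let s = 9 in (\t.s)) (true && false)))))
step 1: [beta@0.0.0.0] ((((if true then ((\y.9) true) else (let z = 0 in z)) * (let u = (false || false) in 3)) * 5) + ((let v = (((\w.(\p.false)) false) (let q = false in (\r.2))) in (8 - 2)) * ((8 + (4 - 7)) - ((let s = 9 in (\t.s)) (true && false)))))
step 2: [if@0.0.0] (((((\y.9) true) * (let u = (false || false) in 3)) * 5) + ((let v = (((\w.(\p.false)) false) (let q = false in (\r.2))) in (8 - 2)) * ((8 + (4 - 7)) - ((let s = 9 in (\t.s)) (true && false)))))
step 3: [beta@0.0.0] (((9 * (let u = (false || false) in 3)) * 5) + ((let v = (((\w.(\p.false)) false) (let q = false in (\r.2))) in (8 - 2)) * ((8 + (4 - 7)) - ((let s = 9 in (\t.s)) (true && false)))))
step 4: [delta@0.0.1.0] (((9 * (let u = false in 3)) * 5) + ((let v = (((\w.(\p.false)) false) (let q = false in (\r.2))) in (8 - 2)) * ((8 + (4 - 7)) - ((let s = 9 in (\t.s)) (true && false)))))
step 5: [let@0.0.1] (((9 * 3) * 5) + ((let v = (((\w.(\p.false)) false) (let q = false in (\r.2))) in (8 - 2)) * ((8 + (4 - 7)) - ((let s = 9 in (\t.s)) (true && false)))))
step 6: [delta@0.0] ((27 * 5) + ((let v = (((\w.(\p.false)) false) (let q = false in (\r.2))) in (8 - 2)) * ((8 + (4 - 7)) - ((let s = 9 in (\t.s)) (true && false)))))
step 7: [delta@0] (135 + ((let v = (((\w.(\p.false)) false) (let q = false in (\r.2))) in (8 - 2)) * ((8 + (4 - 7)) - ((let s = 9 in (\t.s)) (true && false)))))
step 8: [beta@1.0.0.0] (135 + ((let v = ((\p.false) (let q = false in (\r.2))) in (8 - 2)) * ((8 + (4 - 7)) - ((let s = 9 in (\t.s)) (true && false)))))
step 9: [let@1.0.0.1] (135 + ((let v = ((\p.false) (\r.2)) in (8 - 2)) * ((8 + (4 - 7)) - ((let s = 9 in (\t.s)) (true && false)))))
step 10: [beta@1.0.0] (135 + ((let v = false in (8 - 2)) * ((8 + (4 - 7)) - ((let s = 9 in (\t.s)) (true && false)))))
step 11: [let@1.0] (135 + ((8 - 2) * ((8 + (4 - 7)) - ((let s = 9 in (\t.s)) (true && false)))))
step 12: [delta@1.0] (135 + (6 * ((8 + (4 - 7)) - ((let s = 9 in (\t.s)) (true && false)))))
step 13: [delta@1.1.0.1] (135 + (6 * ((8 + -3) - ((let s = 9 in (\t.s)) (true && false)))))
step 14: [delta@1.1.0] (135 + (6 * (5 - ((let s = 9 in (\t.s)) (true && false)))))
step 15: [let@1.1.1.0] (135 + (6 * (5 - ((\t.9) (true && false)))))
step 16: [delta@1.1.1.1] (135 + (6 * (5 - ((\t.9) false))))
step 17: [beta@1.1.1] (135 + (6 * (5 - 9)))
step 18: [delta@1.1] (135 + (6 * -4))
step 19: [delta@1] (135 + -24)
step 20: [delta@root] 111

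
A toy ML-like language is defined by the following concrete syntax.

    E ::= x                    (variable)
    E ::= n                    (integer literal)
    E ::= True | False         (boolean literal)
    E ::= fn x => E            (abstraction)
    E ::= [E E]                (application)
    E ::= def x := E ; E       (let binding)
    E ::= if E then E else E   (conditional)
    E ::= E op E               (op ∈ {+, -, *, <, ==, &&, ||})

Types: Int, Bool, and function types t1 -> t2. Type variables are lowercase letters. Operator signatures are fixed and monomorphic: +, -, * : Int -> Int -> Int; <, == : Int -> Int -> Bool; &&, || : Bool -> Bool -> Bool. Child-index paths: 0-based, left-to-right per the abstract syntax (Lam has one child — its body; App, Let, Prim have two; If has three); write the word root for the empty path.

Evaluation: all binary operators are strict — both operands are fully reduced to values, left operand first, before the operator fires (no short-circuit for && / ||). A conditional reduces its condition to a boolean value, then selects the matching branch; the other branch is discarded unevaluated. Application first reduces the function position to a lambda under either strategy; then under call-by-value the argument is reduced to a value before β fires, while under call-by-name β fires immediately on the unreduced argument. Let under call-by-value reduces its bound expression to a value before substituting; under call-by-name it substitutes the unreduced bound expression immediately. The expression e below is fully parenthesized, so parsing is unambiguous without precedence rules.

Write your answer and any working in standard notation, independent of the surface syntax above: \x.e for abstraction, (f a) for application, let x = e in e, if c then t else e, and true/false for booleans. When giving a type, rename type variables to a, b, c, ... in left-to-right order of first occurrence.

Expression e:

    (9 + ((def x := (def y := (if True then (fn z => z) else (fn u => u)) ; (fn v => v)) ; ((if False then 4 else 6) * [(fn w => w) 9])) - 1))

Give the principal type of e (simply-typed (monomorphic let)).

Answer: Int

Working:
  unify Int ~ Int
  unify Bool ~ Bool
z : a
\z._ : a -> a
u : b
\u._ : b -> b
  unify a -> a ~ b -> b
  unify a ~ b
  unify b ~ b
let y : b -> b
v : c
\v._ : c -> c
let x : c -> c
  unify Bool ~ Bool
  unify Int ~ Int
  unify Int ~ Int
w : d
\w._ : d -> d
  unify d -> d ~ Int -> e
  unify d ~ Int
  unify Int ~ e
_ _ : Int
  unify Int ~ Int
  unify Int ~ Int
  unify Int ~ Int
  unify Int ~ Int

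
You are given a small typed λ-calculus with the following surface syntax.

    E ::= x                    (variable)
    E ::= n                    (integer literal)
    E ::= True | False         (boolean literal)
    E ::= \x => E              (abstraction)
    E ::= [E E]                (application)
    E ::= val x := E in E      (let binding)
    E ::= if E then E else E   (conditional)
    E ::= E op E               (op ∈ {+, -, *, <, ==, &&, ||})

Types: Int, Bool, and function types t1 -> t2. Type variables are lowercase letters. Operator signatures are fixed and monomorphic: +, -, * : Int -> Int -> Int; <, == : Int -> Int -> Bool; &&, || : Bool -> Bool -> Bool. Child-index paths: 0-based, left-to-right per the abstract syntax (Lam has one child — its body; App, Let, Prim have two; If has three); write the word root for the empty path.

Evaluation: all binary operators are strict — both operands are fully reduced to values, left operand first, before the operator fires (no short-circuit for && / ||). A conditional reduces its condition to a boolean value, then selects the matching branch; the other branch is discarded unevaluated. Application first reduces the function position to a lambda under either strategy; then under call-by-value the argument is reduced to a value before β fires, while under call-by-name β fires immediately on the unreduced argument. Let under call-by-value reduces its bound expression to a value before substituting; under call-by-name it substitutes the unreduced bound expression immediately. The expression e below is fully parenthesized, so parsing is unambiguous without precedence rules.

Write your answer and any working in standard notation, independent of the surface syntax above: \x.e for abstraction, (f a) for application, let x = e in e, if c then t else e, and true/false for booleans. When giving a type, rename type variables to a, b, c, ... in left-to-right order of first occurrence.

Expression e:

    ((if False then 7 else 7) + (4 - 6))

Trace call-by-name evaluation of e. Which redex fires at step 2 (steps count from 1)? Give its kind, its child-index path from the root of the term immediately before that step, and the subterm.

Answer: delta at 1 : (4 - 6)

Trace:
step 0: ((if false then 7 else 7) + (4 - 6))
step 1: [if@0] (7 + (4 - 6))
step 2: [delta@1] (7 + -2)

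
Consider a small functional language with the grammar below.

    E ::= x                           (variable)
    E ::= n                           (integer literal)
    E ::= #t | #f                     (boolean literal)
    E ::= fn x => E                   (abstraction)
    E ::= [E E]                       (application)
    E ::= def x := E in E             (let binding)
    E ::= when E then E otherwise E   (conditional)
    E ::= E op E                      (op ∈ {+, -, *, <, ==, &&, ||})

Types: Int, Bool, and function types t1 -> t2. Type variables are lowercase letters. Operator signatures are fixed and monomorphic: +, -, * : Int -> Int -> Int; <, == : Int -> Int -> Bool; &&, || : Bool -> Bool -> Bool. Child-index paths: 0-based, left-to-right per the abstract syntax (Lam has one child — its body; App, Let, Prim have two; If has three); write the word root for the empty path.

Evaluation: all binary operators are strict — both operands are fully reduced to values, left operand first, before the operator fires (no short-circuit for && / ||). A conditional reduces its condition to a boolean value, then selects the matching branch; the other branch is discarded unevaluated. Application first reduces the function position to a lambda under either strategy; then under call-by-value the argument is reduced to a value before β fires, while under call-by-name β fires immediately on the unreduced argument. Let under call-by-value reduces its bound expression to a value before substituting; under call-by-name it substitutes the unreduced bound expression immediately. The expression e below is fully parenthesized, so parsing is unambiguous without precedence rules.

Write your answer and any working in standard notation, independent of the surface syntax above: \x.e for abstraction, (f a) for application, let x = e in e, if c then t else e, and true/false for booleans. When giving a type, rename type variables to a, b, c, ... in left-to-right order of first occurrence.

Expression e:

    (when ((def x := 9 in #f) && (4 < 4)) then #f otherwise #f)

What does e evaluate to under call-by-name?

Answer: false

Working:
step 0: (if ((let x = 9 in false) && (4 < 4)) then false else false)
step 1: [let@0.0] (if (false && (4 < 4)) then false else false)
step 2: [delta@0.1] (if (false && false) then false else false)
step 3: [delta@0] (if false then false else false)
step 4: [if@root] false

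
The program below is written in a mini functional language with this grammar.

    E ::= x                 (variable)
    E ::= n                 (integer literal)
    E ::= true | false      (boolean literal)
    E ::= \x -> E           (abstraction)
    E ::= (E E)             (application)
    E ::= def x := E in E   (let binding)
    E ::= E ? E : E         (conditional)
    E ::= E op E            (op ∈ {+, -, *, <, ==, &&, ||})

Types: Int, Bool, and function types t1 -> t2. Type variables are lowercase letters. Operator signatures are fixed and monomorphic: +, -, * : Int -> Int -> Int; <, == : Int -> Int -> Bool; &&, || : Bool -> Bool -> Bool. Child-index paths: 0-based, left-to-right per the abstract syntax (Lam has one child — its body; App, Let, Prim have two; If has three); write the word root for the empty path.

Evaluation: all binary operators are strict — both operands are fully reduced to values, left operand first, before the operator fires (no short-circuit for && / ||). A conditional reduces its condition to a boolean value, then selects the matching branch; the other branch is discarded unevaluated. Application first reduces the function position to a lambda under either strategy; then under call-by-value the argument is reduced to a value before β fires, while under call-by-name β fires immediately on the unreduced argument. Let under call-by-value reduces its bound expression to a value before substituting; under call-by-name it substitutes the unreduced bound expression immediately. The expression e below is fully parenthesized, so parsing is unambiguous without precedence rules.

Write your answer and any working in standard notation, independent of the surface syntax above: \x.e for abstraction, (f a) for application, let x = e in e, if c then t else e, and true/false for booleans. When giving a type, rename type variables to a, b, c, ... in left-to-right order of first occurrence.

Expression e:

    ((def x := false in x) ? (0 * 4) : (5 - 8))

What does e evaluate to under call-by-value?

Working:
step 0: (if (let x = false in x) then (0 * 4) else (5 - 8))
step 1: [let@0] (if false then (0 * 4) else (5 - 8))
step 2: [if@root] (5 - 8)
step 3: [delta@root] -3

Answer: -3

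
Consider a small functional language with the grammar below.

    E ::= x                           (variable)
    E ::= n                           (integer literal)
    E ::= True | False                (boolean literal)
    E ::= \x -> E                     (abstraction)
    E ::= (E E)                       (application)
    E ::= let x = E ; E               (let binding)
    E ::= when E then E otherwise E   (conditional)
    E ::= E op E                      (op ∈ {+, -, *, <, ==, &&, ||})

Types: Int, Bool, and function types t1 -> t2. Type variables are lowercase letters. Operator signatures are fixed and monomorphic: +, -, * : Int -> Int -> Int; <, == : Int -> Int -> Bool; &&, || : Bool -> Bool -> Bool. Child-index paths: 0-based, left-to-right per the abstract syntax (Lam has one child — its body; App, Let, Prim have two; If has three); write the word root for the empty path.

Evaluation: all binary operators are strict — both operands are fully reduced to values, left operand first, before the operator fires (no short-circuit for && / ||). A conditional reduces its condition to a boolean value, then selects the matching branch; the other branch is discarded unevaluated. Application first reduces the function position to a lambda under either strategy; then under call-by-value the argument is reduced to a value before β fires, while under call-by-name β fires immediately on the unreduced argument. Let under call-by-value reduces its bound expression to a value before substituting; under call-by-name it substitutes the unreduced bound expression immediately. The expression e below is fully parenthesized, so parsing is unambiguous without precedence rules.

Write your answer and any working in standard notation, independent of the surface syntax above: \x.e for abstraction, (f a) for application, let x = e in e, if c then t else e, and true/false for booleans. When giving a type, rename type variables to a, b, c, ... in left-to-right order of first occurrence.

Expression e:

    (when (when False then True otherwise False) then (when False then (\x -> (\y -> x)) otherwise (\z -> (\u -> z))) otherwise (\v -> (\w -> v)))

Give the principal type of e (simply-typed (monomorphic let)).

Answer: a -> b -> a

Working:
  unify Bool ~ Bool
  unify Bool ~ Bool
  unify Bool ~ Bool
  unify Bool ~ Bool
x : a
\y._ : b -> a
\x._ : a -> b -> a
z : c
\u._ : d -> c
\z._ : c -> d -> c
  unify a -> b -> a ~ c -> d -> c
  unify a ~ c
  unify b -> c ~ d -> c
  unify b ~ d
  unify c ~ c
v : e
\w._ : f -> e
\v._ : e -> f -> e
  unify c -> d -> c ~ e -> f -> e
  unify c ~ e
  unify d -> e ~ f -> e
  unify d ~ f
  unify e ~ e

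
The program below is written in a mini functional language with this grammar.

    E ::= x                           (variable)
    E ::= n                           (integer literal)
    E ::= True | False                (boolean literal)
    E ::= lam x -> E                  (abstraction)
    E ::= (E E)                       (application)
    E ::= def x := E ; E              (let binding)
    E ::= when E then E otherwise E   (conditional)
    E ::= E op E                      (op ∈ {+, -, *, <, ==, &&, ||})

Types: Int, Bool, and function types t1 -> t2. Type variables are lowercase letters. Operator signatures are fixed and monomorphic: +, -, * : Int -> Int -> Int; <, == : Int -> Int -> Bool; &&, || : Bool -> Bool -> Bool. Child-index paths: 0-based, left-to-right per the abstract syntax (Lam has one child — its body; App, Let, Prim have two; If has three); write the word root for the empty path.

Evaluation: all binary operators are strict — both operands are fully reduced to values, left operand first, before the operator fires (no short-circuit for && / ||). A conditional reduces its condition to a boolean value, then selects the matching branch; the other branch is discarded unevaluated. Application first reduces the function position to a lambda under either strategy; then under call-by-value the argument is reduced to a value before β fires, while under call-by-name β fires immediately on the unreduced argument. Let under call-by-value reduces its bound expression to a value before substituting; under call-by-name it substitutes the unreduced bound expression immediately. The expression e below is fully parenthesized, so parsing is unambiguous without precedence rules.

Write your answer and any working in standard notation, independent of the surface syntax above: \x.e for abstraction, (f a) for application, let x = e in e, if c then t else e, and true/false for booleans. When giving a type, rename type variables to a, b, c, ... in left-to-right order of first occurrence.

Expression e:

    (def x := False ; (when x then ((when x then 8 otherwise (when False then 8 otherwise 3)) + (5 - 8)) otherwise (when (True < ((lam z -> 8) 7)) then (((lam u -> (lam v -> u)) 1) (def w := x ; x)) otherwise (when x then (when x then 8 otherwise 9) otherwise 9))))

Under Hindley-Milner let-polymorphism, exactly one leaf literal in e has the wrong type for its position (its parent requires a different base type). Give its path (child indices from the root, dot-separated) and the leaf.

Trace:
let x : Bool
x : Bool
  unify Bool ~ Bool
x : Bool
  unify Bool ~ Bool
  unify Bool ~ Bool
  unify Int ~ Int
  unify Int ~ Int
  unify Int ~ Int
  unify Int ~ Int
  unify Int ~ Int
  unify Int ~ Int
  unify Bool ~ Int
  FAIL: mismatch Bool ~ Int

Answer: 1.2.0.0 : true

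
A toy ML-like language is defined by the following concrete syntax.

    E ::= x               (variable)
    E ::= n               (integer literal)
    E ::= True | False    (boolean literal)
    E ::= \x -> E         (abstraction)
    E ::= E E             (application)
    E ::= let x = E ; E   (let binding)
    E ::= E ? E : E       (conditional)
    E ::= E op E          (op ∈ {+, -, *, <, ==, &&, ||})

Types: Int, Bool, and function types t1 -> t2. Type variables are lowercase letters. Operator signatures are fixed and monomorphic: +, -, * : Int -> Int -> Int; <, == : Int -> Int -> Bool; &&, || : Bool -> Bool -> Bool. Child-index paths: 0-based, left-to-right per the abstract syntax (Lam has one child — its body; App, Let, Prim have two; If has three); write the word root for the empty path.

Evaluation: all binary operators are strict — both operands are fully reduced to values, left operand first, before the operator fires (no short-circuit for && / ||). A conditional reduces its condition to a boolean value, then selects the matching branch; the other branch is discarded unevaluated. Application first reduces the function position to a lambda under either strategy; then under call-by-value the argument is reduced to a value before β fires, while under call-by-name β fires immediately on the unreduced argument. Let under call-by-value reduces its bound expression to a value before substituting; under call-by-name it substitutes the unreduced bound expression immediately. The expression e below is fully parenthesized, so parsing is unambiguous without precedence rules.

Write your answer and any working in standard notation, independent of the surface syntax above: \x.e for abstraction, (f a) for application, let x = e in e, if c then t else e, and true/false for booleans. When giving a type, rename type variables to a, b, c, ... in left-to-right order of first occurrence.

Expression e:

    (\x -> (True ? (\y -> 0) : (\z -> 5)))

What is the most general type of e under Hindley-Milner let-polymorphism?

Trace:
  unify Bool ~ Bool
\y._ : b -> Int
\z._ : c -> Int
  unify b -> Int ~ c -> Int
  unify b ~ c
  unify Int ~ Int
\x._ : a -> c -> Int

Answer: a -> b -> Int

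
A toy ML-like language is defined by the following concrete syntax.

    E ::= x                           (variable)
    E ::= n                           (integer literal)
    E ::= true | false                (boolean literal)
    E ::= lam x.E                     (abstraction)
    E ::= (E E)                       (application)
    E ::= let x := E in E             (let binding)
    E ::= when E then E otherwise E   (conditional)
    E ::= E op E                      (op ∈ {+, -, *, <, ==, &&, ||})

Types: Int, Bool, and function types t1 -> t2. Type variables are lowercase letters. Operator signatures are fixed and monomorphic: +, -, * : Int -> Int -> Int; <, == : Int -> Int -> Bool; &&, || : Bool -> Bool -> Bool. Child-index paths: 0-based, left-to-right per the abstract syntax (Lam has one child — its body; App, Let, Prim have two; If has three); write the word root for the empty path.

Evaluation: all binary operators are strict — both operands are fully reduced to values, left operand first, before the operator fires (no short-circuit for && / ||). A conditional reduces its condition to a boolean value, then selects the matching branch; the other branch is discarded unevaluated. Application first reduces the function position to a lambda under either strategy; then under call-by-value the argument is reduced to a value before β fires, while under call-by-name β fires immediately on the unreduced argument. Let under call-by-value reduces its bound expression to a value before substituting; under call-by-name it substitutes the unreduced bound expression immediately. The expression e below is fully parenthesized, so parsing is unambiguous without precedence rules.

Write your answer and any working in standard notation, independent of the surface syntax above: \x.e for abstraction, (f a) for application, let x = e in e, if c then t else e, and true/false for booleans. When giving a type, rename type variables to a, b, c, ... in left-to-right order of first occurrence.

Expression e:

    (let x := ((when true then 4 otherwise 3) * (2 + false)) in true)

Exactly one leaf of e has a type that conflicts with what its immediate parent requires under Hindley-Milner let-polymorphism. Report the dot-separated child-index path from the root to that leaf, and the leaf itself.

Answer: 0.1.1 : false

Derivation:
  unify Bool ~ Bool
  unify Int ~ Int
  unify Int ~ Int
  unify Int ~ Int
  unify Bool ~ Int
  FAIL: mismatch Bool ~ Int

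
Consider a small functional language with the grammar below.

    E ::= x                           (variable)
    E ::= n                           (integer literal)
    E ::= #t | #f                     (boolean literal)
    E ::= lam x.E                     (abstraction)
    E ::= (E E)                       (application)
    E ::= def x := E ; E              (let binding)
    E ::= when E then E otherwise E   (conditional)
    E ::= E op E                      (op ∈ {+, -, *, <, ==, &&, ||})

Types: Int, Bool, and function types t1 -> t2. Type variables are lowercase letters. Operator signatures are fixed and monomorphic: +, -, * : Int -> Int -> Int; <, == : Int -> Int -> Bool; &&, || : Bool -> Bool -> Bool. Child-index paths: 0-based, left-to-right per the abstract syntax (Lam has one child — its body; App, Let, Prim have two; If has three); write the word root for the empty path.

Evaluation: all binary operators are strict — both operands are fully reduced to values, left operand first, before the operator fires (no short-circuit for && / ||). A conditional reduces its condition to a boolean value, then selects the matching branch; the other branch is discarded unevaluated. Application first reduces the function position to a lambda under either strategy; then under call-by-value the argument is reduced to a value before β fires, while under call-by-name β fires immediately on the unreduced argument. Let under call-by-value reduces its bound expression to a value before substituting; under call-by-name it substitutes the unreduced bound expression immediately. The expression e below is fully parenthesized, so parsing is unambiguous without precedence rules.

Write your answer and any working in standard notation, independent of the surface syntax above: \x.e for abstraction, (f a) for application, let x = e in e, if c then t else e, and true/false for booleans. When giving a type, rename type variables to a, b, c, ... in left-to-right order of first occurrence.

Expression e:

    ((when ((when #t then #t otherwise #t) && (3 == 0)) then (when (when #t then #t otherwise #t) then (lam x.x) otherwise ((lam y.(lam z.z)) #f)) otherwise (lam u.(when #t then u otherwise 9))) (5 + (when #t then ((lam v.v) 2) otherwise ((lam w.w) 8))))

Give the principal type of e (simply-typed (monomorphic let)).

Answer: Int

Working:
  unify Bool ~ Bool
  unify Bool ~ Bool
  unify Bool ~ Bool
  unify Int ~ Int
  unify Int ~ Int
  unify Bool ~ Bool
  unify Bool ~ Bool
  unify Bool ~ Bool
  unify Bool ~ Bool
  unify Bool ~ Bool
x : a
\x._ : a -> a
z : c
\z._ : c -> c
\y._ : b -> c -> c
  unify b -> c -> c ~ Bool -> d
  unify b ~ Bool
  unify c -> c ~ d
_ _ : c -> c
  unify a -> a ~ c -> c
  unify a ~ c
  unify c ~ c
  unify Bool ~ Bool
u : e
  unify e ~ Int
\u._ : Int -> Int
  unify c -> c ~ Int -> Int
  unify c ~ Int
  unify Int ~ Int
  unify Int ~ Int
  unify Bool ~ Bool
v : f
\v._ : f -> f
  unify f -> f ~ Int -> g
  unify f ~ Int
  unify Int ~ g
_ _ : Int
w : h
\w._ : h -> h
  unify h -> h ~ Int -> i
  unify h ~ Int
  unify Int ~ i
_ _ : Int
  unify Int ~ Int
  unify Int ~ Int
  unify Int -> Int ~ Int -> j
  unify Int ~ Int
  unify Int ~ j
_ _ : Int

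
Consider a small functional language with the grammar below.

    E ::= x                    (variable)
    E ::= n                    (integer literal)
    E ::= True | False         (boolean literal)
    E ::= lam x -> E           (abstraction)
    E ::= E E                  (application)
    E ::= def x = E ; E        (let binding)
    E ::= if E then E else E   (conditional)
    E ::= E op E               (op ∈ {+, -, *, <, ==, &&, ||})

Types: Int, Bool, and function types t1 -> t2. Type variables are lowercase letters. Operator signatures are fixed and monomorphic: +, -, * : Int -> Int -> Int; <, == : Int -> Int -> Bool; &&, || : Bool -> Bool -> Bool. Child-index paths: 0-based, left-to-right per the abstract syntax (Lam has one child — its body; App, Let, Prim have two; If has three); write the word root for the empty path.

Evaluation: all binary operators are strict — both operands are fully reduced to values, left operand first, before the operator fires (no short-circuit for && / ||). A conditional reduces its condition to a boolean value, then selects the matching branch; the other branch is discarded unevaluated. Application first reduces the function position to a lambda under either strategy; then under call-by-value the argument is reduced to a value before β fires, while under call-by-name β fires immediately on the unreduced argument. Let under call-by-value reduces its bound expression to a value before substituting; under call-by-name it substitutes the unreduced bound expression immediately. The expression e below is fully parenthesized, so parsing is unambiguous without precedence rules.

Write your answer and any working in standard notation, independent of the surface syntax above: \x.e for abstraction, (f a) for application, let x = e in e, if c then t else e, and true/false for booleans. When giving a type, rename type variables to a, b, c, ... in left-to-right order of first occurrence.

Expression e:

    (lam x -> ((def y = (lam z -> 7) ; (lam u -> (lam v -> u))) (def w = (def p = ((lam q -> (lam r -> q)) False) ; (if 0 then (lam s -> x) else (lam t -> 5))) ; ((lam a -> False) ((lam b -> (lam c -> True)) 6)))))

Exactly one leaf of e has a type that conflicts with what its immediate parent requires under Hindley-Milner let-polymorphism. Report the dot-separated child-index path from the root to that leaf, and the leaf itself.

Derivation:
\z._ : b -> Int
let y : forall. b -> Int
u : c
\v._ : d -> c
\u._ : c -> d -> c
q : e
\r._ : f -> e
\q._ : e -> f -> e
  unify e -> f -> e ~ Bool -> g
  unify e ~ Bool
  unify f -> Bool ~ g
_ _ : f -> Bool
let p : forall. f -> Bool
  unify Int ~ Bool
  FAIL: mismatch Int ~ Bool

Answer: 0.1.0.1.0 : 0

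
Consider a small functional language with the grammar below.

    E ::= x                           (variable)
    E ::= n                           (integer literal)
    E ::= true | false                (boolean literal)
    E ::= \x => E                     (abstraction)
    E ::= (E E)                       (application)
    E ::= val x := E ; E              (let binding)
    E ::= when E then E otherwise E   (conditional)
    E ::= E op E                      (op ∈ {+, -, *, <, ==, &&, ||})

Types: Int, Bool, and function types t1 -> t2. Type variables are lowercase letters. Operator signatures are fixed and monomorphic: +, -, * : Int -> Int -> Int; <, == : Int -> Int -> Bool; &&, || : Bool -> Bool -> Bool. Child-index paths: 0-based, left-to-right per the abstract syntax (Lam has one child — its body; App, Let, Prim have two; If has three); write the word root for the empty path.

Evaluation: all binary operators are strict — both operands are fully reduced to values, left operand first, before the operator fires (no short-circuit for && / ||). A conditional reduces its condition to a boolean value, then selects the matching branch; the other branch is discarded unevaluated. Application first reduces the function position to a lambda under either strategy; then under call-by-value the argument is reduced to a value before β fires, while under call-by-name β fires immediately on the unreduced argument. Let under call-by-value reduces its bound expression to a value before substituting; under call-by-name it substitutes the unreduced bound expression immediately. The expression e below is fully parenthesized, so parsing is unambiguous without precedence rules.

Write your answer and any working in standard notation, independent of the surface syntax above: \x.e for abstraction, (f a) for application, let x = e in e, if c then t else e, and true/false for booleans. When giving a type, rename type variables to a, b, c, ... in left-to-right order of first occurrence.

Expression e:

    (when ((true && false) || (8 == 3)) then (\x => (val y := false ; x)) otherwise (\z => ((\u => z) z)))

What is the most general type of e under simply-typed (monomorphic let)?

Working:
  unify Bool ~ Bool
  unify Bool ~ Bool
  unify Bool ~ Bool
  unify Int ~ Int
  unify Int ~ Int
  unify Bool ~ Bool
  unify Bool ~ Bool
let y : Bool
x : a
\x._ : a -> a
z : b
\u._ : c -> b
z : b
  unify c -> b ~ b -> d
  unify c ~ b
  unify b ~ d
_ _ : d
\z._ : d -> d
  unify a -> a ~ d -> d
  unify a ~ d
  unify d ~ d

Answer: a -> a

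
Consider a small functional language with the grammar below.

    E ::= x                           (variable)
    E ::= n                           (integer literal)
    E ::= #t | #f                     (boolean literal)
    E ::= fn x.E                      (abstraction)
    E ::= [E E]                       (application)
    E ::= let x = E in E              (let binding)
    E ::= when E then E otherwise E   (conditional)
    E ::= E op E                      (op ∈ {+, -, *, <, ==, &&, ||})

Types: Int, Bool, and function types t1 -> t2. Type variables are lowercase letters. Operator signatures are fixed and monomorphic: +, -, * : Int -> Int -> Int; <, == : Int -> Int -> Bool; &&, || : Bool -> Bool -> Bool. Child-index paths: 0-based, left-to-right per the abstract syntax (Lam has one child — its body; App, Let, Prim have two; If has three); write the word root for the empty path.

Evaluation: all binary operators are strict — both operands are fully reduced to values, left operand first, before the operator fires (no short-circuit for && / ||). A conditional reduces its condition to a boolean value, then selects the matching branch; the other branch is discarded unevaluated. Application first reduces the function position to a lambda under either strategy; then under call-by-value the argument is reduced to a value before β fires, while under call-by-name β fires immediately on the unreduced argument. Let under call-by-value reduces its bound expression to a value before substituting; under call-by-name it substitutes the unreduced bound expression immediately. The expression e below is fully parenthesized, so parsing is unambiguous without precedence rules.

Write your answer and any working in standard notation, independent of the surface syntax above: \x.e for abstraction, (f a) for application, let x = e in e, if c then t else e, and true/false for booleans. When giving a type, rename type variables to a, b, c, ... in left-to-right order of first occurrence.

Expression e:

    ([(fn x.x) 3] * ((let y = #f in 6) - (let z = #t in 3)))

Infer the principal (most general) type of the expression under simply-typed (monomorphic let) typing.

Working:
x : a
\x._ : a -> a
  unify a -> a ~ Int -> b
  unify a ~ Int
  unify Int ~ b
_ _ : Int
  unify Int ~ Int
let y : Bool
  unify Int ~ Int
let z : Bool
  unify Int ~ Int
  unify Int ~ Int

Answer: Int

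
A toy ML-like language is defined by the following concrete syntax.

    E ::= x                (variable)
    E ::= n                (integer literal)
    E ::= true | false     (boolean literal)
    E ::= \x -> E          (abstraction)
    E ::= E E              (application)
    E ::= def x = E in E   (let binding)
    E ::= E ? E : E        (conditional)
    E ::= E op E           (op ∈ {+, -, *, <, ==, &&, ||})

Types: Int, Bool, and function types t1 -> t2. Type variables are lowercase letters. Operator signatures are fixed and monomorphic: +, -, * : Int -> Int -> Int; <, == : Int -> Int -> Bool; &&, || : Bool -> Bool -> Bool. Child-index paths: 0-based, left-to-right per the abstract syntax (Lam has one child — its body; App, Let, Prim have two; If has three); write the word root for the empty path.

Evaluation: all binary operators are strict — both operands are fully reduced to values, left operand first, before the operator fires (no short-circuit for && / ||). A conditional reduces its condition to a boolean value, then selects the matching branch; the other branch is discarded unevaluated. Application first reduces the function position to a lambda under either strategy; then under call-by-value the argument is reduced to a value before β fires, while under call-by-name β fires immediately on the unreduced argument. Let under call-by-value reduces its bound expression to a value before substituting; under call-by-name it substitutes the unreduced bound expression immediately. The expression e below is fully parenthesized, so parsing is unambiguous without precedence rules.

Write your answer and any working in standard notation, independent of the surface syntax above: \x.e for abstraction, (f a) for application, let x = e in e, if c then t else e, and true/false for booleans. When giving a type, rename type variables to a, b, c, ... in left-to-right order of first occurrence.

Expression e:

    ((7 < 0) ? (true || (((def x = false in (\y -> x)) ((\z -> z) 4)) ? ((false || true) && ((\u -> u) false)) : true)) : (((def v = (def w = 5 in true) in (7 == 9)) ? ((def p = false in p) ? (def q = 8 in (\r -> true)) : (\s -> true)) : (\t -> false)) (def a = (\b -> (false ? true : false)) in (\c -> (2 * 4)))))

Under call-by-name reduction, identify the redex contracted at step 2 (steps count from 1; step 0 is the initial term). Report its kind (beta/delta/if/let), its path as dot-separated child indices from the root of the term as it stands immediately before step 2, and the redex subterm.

Derivation:
step 0: (if (7 < 0) then (true || (if ((let x = false in (\y.x)) ((\z.z) 4)) then ((false || true) && ((\u.u) false)) else true)) else ((if (let v = (let w = 5 in true) in (7 == 9)) then (if (let p = false in p) then (let q = 8 in (\r.true)) else (\s.true)) else (\t.false)) (let a = (\b.(if false then true else false)) in (\c.(2 * 4)))))
step 1: [delta@0] (if false then (true || (if ((let x = false in (\y.x)) ((\z.z) 4)) then ((false || true) && ((\u.u) false)) else true)) else ((if (let v = (let w = 5 in true) in (7 == 9)) then (if (let p = false in p) then (let q = 8 in (\r.true)) else (\s.true)) else (\t.false)) (let a = (\b.(if false then true else false)) in (\c.(2 * 4)))))
step 2: [if@root] ((if (let v = (let w = 5 in true) in (7 == 9)) then (if (let p = false in p) then (let q = 8 in (\r.true)) else (\s.true)) else (\t.false)) (let a = (\b.(if false then true else false)) in (\c.(2 * 4))))

Answer: if at root : (if false then (true || (if ((let x = false in (\y.x)) ((\z.z) 4)) then ((false || true) && ((\u.u) false)) else true)) else ((if (let v = (let w = 5 in true) in (7 == 9)) then (if (let p = false in p) then (let q = 8 in (\r.true)) else (\s.true)) else (\t.false)) (let a = (\b.(if false then true else false)) in (\c.(2 * 4)))))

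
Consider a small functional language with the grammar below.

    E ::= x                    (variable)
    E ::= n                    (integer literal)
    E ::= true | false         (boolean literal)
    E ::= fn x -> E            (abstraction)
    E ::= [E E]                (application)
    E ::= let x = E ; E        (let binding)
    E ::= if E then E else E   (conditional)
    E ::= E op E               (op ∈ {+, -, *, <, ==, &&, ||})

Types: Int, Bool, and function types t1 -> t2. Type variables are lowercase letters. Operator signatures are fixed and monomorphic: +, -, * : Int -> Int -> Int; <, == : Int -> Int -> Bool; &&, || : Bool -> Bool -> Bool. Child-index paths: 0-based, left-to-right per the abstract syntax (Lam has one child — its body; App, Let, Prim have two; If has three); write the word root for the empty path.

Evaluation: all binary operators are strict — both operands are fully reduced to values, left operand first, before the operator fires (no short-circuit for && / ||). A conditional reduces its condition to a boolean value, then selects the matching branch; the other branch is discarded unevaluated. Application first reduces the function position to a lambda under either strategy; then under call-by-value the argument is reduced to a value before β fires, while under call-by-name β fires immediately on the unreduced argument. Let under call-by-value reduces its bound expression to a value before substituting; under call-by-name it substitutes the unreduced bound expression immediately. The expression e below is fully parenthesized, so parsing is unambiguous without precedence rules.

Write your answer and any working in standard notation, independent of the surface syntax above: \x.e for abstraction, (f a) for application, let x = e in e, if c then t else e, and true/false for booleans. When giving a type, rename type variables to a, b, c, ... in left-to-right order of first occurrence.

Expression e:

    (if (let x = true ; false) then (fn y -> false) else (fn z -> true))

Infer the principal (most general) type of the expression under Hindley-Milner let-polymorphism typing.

Answer: a -> Bool

Derivation:
let x : Bool
  unify Bool ~ Bool
\y._ : a -> Bool
\z._ : b -> Bool
  unify a -> Bool ~ b -> Bool
  unify a ~ b
  unify Bool ~ Bool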